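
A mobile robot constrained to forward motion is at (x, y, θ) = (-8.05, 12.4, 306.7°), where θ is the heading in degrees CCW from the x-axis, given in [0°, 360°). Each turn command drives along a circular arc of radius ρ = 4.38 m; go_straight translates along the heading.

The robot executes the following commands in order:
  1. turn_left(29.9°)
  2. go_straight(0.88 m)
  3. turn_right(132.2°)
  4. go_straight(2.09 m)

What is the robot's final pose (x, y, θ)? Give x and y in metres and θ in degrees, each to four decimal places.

(-7.3035, 1.7764, 204.4000°)

set_pose: (x, y, θ) = (-8.0500, 12.4000, 306.7000°), ρ = 4.38
turn_left(29.9°): centre at ρ to the left, rotate +29.9° → (-6.2777, 10.9978, 336.6000°)
go_straight(0.88): x += 0.88·cos θ, y += 0.88·sin θ → (-5.4701, 10.6483, 336.6000°)
turn_right(132.2°): centre at ρ to the right, rotate −132.2° → (-5.4002, 2.6398, 204.4000°)
go_straight(2.09): x += 2.09·cos θ, y += 2.09·sin θ → (-7.3035, 1.7764, 204.4000°)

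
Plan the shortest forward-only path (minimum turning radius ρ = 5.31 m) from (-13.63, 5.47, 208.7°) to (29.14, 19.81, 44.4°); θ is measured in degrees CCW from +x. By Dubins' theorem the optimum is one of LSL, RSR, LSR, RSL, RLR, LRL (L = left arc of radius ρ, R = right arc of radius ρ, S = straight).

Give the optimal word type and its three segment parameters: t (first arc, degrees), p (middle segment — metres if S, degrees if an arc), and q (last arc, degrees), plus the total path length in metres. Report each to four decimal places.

Let ψ = atan2(Δy, Δx) = atan2(14.34, 42.77) = 18.5354° be the start→goal bearing.
Normalize: d = |goal − start| / ρ = 45.109960/5.31 = 8.495284, α = (θ_start − ψ) mod 360° = 190.1646° = 3.318999 rad, β = (θ_goal − ψ) mod 360° = 25.8646° = 0.451423 rad.
Common terms: sin α = -0.176477, cos α = -0.984305, sin β = 0.436247, cos β = 0.899827, cos(α−β) = -0.962692, d² = 72.169857. Work in radians in the unit-radius frame; every candidate has L = ρ·(t + p + q).
LSL: p² = 2 + d² − 2cos(α−β) + 2d(sin α − sin β) = 65.684715; p = √p² = 8.104611; φ = atan2(cos β − cos α, d + sin α − sin β) = 0.234623 rad; t = (φ − α) mod 2π = 3.198809 rad, q = (β − φ) mod 2π = 0.216800 rad → L = 5.31·(3.198809 + 8.104611 + 0.216800) = 5.31·11.520220 = 61.172368 m
RSR: p² = 2 + d² − 2cos(α−β) + 2d(sin β − sin α) = 86.505766; p = √p² = 9.300848; φ = atan2(cos α − cos β, d − sin α + sin β) = -0.203988 rad; t = (α − φ) mod 2π = 3.522987 rad, q = (φ − β) mod 2π = 5.627774 rad → L = 5.31·(3.522987 + 9.300848 + 5.627774) = 5.31·18.451609 = 97.978043 m
LSR: p² = d² − 2 + 2cos(α−β) + 2d(sin α + sin β) = 72.658100; p = √p² = 8.523972; φ = atan2(−cos α − cos β, d + sin α + sin β) − atan2(−2, p) = 0.240112 rad; t = (φ − α) mod 2π = 3.204299 rad, q = (φ − β) mod 2π = 6.071874 rad → L = 5.31·(3.204299 + 8.523972 + 6.071874) = 5.31·17.800145 = 94.518770 m
RSL: p² = d² − 2 + 2cos(α−β) − 2d(sin α + sin β) = 63.830846; p = √p² = 7.989421; φ = atan2(cos α + cos β, d − sin α − sin β) − atan2(2, p) = -0.255548 rad; t = (α − φ) mod 2π = 3.574547 rad, q = (β − φ) mod 2π = 0.706971 rad → L = 5.31·(3.574547 + 7.989421 + 0.706971) = 5.31·12.270938 = 65.158682 m
RLR: c = (6 − d² + 2cos(α−β) + 2d(sin α − sin β))/8 = -9.813221, |c| > 1 → infeasible
LRL: c = (6 − d² + 2cos(α−β) − 2d(sin α − sin β))/8 = -7.210589, |c| > 1 → infeasible
Shortest: LSL with L = 61.172368 m ≈ 61.1724 m
Convert LSL to answer units (arcs ×180/π): t = 3.198809·180/π = 183.2783°, p = ρ·p = 5.31·8.104611 = 43.0355 m, q = 0.216800·180/π = 12.4217°, L = 61.1724 m.

LSL: t = 183.2783°, p = 43.0355 m, q = 12.4217°, L = 61.1724 m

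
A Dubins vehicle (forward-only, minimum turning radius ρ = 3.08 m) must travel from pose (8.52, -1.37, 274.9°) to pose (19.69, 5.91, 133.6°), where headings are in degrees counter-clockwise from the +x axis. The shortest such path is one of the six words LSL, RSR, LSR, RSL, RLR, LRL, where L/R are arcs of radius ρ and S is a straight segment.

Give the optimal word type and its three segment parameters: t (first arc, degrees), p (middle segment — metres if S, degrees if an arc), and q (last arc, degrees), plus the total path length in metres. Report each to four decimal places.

Let ψ = atan2(Δy, Δx) = atan2(7.28, 11.17) = 33.0941° be the start→goal bearing.
Normalize: d = |goal − start| / ρ = 13.332940/3.08 = 4.328877, α = (θ_start − ψ) mod 360° = 241.8059° = 4.220309 rad, β = (θ_goal − ψ) mod 360° = 100.5059° = 1.754158 rad.
Common terms: sin α = -0.881352, cos α = -0.472460, sin β = 0.983236, cos β = -0.182336, cos(α−β) = -0.780430, d² = 18.739174. Work in radians in the unit-radius frame; every candidate has L = ρ·(t + p + q).
LSL: p² = 2 + d² − 2cos(α−β) + 2d(sin α − sin β) = 6.156891; p = √p² = 2.481308; φ = atan2(cos β − cos α, d + sin α − sin β) = 0.117192 rad; t = (φ − α) mod 2π = 2.180069 rad, q = (β − φ) mod 2π = 1.636966 rad → L = 3.08·(2.180069 + 2.481308 + 1.636966) = 3.08·6.298343 = 19.398897 m
RSR: p² = 2 + d² − 2cos(α−β) + 2d(sin β − sin α) = 38.443179; p = √p² = 6.200256; φ = atan2(cos α − cos β, d − sin α + sin β) = -0.046809 rad; t = (α − φ) mod 2π = 4.267118 rad, q = (φ − β) mod 2π = 4.482218 rad → L = 3.08·(4.267118 + 6.200256 + 4.482218) = 3.08·14.949592 = 46.044743 m
LSR: p² = d² − 2 + 2cos(α−β) + 2d(sin α + sin β) = 16.060403; p = √p² = 4.007543; φ = atan2(−cos α − cos β, d + sin α + sin β) − atan2(−2, p) = 0.609617 rad; t = (φ − α) mod 2π = 2.672493 rad, q = (φ − β) mod 2π = 5.138644 rad → L = 3.08·(2.672493 + 4.007543 + 5.138644) = 3.08·11.818680 = 36.401535 m
RSL: p² = d² − 2 + 2cos(α−β) − 2d(sin α + sin β) = 14.296224; p = √p² = 3.781035; φ = atan2(cos α + cos β, d − sin α − sin β) − atan2(2, p) = -0.640230 rad; t = (α − φ) mod 2π = 4.860538 rad, q = (β − φ) mod 2π = 2.394388 rad → L = 3.08·(4.860538 + 3.781035 + 2.394388) = 3.08·11.035961 = 33.990761 m
RLR: c = (6 − d² + 2cos(α−β) + 2d(sin α − sin β))/8 = -3.805397, |c| > 1 → infeasible
LRL: c = (6 − d² + 2cos(α−β) − 2d(sin α − sin β))/8 = 0.230389; p = 2π − arccos c = 4.944866 rad; φ = atan2(cos β − cos α, d + sin α − sin β) = 0.117192 rad; t = (φ − α + p/2) mod 2π = 4.652502 rad, q = (β − α − t + p) mod 2π = 4.109400 rad → L = 3.08·(4.652502 + 4.944866 + 4.109400) = 3.08·13.706767 = 42.216843 m
Shortest: LSL with L = 19.398897 m ≈ 19.3989 m
Convert LSL to answer units (arcs ×180/π): t = 2.180069·180/π = 124.9087°, p = ρ·p = 3.08·2.481308 = 7.6424 m, q = 1.636966·180/π = 93.7913°, L = 19.3989 m.

LSL: t = 124.9087°, p = 7.6424 m, q = 93.7913°, L = 19.3989 m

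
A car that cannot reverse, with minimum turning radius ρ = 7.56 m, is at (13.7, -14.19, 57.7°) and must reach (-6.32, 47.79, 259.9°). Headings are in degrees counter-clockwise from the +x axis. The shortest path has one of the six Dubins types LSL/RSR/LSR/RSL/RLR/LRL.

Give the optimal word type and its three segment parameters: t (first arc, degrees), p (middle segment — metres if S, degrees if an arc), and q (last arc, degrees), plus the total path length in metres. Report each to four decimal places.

LSL: t = 38.5367°, p = 56.9516 m, q = 163.6633°, L = 83.6312 m

Let ψ = atan2(Δy, Δx) = atan2(61.98, -20.02) = 107.9008° be the start→goal bearing.
Normalize: d = |goal − start| / ρ = 65.133101/7.56 = 8.615490, α = (θ_start − ψ) mod 360° = 309.7992° = 5.407015 rad, β = (θ_goal − ψ) mod 360° = 151.9992° = 2.652886 rad.
Common terms: sin α = -0.768293, cos α = 0.640098, sin β = 0.469485, cos β = -0.882941, cos(α−β) = -0.925871, d² = 74.226659. Work in radians in the unit-radius frame; every candidate has L = ρ·(t + p + q).
LSL: p² = 2 + d² − 2cos(α−β) + 2d(sin α − sin β) = 56.750283; p = √p² = 7.533278; φ = atan2(cos β − cos α, d + sin α − sin β) = -0.203578 rad; t = (φ − α) mod 2π = 0.672592 rad, q = (β − φ) mod 2π = 2.856464 rad → L = 7.56·(0.672592 + 7.533278 + 2.856464) = 7.56·11.062334 = 83.631246 m
RSR: p² = 2 + d² − 2cos(α−β) + 2d(sin β − sin α) = 99.406518; p = √p² = 9.970282; φ = atan2(cos α − cos β, d − sin α + sin β) = 0.153358 rad; t = (α − φ) mod 2π = 5.253657 rad, q = (φ − β) mod 2π = 3.783658 rad → L = 7.56·(5.253657 + 9.970282 + 3.783658) = 7.56·19.007597 = 143.697430 m
LSR: p² = d² − 2 + 2cos(α−β) + 2d(sin α + sin β) = 65.226157; p = √p² = 8.076271; φ = atan2(−cos α − cos β, d + sin α + sin β) − atan2(−2, p) = 0.271946 rad; t = (φ − α) mod 2π = 1.148116 rad, q = (φ − β) mod 2π = 3.902246 rad → L = 7.56·(1.148116 + 8.076271 + 3.902246) = 7.56·13.126634 = 99.237351 m
RSL: p² = d² − 2 + 2cos(α−β) − 2d(sin α + sin β) = 75.523679; p = √p² = 8.690436; φ = atan2(cos α + cos β, d − sin α − sin β) − atan2(2, p) = -0.253435 rad; t = (α − φ) mod 2π = 5.660450 rad, q = (β − φ) mod 2π = 2.906320 rad → L = 7.56·(5.660450 + 8.690436 + 2.906320) = 7.56·17.257206 = 130.464481 m
RLR: c = (6 − d² + 2cos(α−β) + 2d(sin α − sin β))/8 = -11.425815, |c| > 1 → infeasible
LRL: c = (6 − d² + 2cos(α−β) − 2d(sin α − sin β))/8 = -6.093785, |c| > 1 → infeasible
Shortest: LSL with L = 83.631246 m ≈ 83.6312 m
Convert LSL to answer units (arcs ×180/π): t = 0.672592·180/π = 38.5367°, p = ρ·p = 7.56·7.533278 = 56.9516 m, q = 2.856464·180/π = 163.6633°, L = 83.6312 m.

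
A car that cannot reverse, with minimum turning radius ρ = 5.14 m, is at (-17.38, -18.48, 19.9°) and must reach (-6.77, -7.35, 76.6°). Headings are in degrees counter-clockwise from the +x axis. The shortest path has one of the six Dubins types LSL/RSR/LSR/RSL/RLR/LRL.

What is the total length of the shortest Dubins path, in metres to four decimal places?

15.5858 m

Let ψ = atan2(Δy, Δx) = atan2(11.13, 10.61) = 46.3702° be the start→goal bearing.
Normalize: d = |goal − start| / ρ = 15.376898/5.14 = 2.991614, α = (θ_start − ψ) mod 360° = 333.5298° = 5.821193 rad, β = (θ_goal − ψ) mod 360° = 30.2298° = 0.527610 rad.
Common terms: sin α = -0.445732, cos α = 0.895166, sin β = 0.503469, cos β = 0.864013, cos(α−β) = 0.549023, d² = 8.949757. Work in radians in the unit-radius frame; every candidate has L = ρ·(t + p + q).
LSL: p² = 2 + d² − 2cos(α−β) + 2d(sin α − sin β) = 4.172420; p = √p² = 2.042650; φ = atan2(cos β − cos α, d + sin α − sin β) = -0.015252 rad; t = (φ − α) mod 2π = 0.446740 rad, q = (β − φ) mod 2π = 0.542862 rad → L = 5.14·(0.446740 + 2.042650 + 0.542862) = 5.14·3.032252 = 15.585775 m
RSR: p² = 2 + d² − 2cos(α−β) + 2d(sin β − sin α) = 15.531002; p = √p² = 3.940939; φ = atan2(cos α − cos β, d − sin α + sin β) = 0.007905 rad; t = (α − φ) mod 2π = 5.813288 rad, q = (φ − β) mod 2π = 5.763481 rad → L = 5.14·(5.813288 + 3.940939 + 5.763481) = 5.14·15.517708 = 79.761020 m
LSR: p² = d² − 2 + 2cos(α−β) + 2d(sin α + sin β) = 8.393257; p = √p² = 2.897112; φ = atan2(−cos α − cos β, d + sin α + sin β) − atan2(−2, p) = 0.080952 rad; t = (φ − α) mod 2π = 0.542944 rad, q = (φ − β) mod 2π = 5.836528 rad → L = 5.14·(0.542944 + 2.897112 + 5.836528) = 5.14·9.276584 = 47.681641 m
RSL: p² = d² − 2 + 2cos(α−β) − 2d(sin α + sin β) = 7.702348; p = √p² = 2.775310; φ = atan2(cos α + cos β, d − sin α − sin β) − atan2(2, p) = -0.084313 rad; t = (α − φ) mod 2π = 5.905506 rad, q = (β − φ) mod 2π = 0.611922 rad → L = 5.14·(5.905506 + 2.775310 + 0.611922) = 5.14·9.292738 = 47.764674 m
RLR: c = (6 − d² + 2cos(α−β) + 2d(sin α − sin β))/8 = -0.941375; p = 2π − arccos c = 3.485705 rad; φ = atan2(cos α − cos β, d − sin α + sin β) = 0.007905 rad; t = (α − φ + p/2) mod 2π = 1.272955 rad, q = (α − β − t + p) mod 2π = 1.223148 rad → L = 5.14·(1.272955 + 3.485705 + 1.223148) = 5.14·5.981808 = 30.746495 m
LRL: c = (6 − d² + 2cos(α−β) − 2d(sin α − sin β))/8 = 0.478447; p = 2π − arccos c = 5.211275 rad; φ = atan2(cos β − cos α, d + sin α − sin β) = -0.015252 rad; t = (φ − α + p/2) mod 2π = 3.052378 rad, q = (β − α − t + p) mod 2π = 3.148499 rad → L = 5.14·(3.052378 + 5.211275 + 3.148499) = 5.14·11.412151 = 58.658458 m
Shortest: LSL with L = 15.585775 m ≈ 15.5858 m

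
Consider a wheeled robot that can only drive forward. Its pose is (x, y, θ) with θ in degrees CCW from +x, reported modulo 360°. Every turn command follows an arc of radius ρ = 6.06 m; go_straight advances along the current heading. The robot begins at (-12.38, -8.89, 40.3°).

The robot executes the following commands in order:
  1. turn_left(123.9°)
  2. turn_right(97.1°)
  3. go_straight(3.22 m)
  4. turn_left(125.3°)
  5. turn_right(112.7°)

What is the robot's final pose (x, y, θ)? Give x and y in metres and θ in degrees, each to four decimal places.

set_pose: (x, y, θ) = (-12.3800, -8.8900, 40.3000°), ρ = 6.06
turn_left(123.9°): centre at ρ to the left, rotate +123.9° → (-14.6495, 1.5628, 164.2000°)
turn_right(97.1°): centre at ρ to the right, rotate −97.1° → (-18.5819, 9.7519, 67.1000°)
go_straight(3.22): x += 3.22·cos θ, y += 3.22·sin θ → (-17.3289, 12.7182, 67.1000°)
turn_left(125.3°): centre at ρ to the left, rotate +125.3° → (-24.2126, 20.9949, 192.4000°)
turn_right(112.7°): centre at ρ to the right, rotate −112.7° → (-31.4762, 27.9971, 79.7000°)

(-31.4762, 27.9971, 79.7000°)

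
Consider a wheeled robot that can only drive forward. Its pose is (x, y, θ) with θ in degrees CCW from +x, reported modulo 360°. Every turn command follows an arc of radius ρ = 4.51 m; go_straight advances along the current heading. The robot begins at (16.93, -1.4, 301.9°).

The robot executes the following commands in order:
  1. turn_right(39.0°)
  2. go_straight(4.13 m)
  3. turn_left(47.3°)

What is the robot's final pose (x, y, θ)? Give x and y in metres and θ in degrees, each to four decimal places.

set_pose: (x, y, θ) = (16.9300, -1.4000, 301.9000°), ρ = 4.51
turn_right(39.0°): centre at ρ to the right, rotate −39.0° → (17.5766, -4.3407, 262.9000°)
go_straight(4.13): x += 4.13·cos θ, y += 4.13·sin θ → (17.0661, -8.4390, 262.9000°)
turn_left(47.3°): centre at ρ to the left, rotate +47.3° → (18.0968, -11.9075, 310.2000°)

(18.0968, -11.9075, 310.2000°)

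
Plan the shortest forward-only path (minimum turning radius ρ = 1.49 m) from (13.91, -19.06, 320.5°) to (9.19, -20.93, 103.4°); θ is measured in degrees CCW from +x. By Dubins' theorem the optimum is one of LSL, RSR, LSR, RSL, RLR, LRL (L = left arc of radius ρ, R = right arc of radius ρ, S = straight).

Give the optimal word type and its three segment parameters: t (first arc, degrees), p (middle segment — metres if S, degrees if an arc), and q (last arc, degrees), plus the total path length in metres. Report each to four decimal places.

Let ψ = atan2(Δy, Δx) = atan2(-1.87, -4.72) = -158.3872° be the start→goal bearing.
Normalize: d = |goal − start| / ρ = 5.076938/1.49 = 3.407341, α = (θ_start − ψ) mod 360° = 118.8872° = 2.074973 rad, β = (θ_goal − ψ) mod 360° = 261.7872° = 4.569049 rad.
Common terms: sin α = 0.875572, cos α = -0.483087, sin β = -0.989744, cos β = -0.142850, cos(α−β) = -0.797584, d² = 11.609973. Work in radians in the unit-radius frame; every candidate has L = ρ·(t + p + q).
LSL: p² = 2 + d² − 2cos(α−β) + 2d(sin α − sin β) = 27.916681; p = √p² = 5.283624; φ = atan2(cos β − cos α, d + sin α − sin β) = 0.064439 rad; t = (φ − α) mod 2π = 4.272651 rad, q = (β − φ) mod 2π = 4.504609 rad → L = 1.49·(4.272651 + 5.283624 + 4.504609) = 1.49·14.060885 = 20.950718 m
RSR: p² = 2 + d² − 2cos(α−β) + 2d(sin β − sin α) = 2.493600; p = √p² = 1.579114; φ = atan2(cos α − cos β, d − sin α + sin β) = -0.217163 rad; t = (α − φ) mod 2π = 2.292137 rad, q = (φ − β) mod 2π = 1.496973 rad → L = 1.49·(2.292137 + 1.579114 + 1.496973) = 1.49·5.368223 = 7.998653 m
LSR: p² = d² − 2 + 2cos(α−β) + 2d(sin α + sin β) = 7.236760; p = √p² = 2.690123; φ = atan2(−cos α − cos β, d + sin α + sin β) − atan2(−2, p) = 0.827133 rad; t = (φ − α) mod 2π = 5.035346 rad, q = (φ − β) mod 2π = 2.541270 rad → L = 1.49·(5.035346 + 2.690123 + 2.541270) = 1.49·10.266738 = 15.297440 m
RSL: p² = d² − 2 + 2cos(α−β) − 2d(sin α + sin β) = 8.792850; p = √p² = 2.965274; φ = atan2(cos α + cos β, d − sin α − sin β) − atan2(2, p) = -0.769298 rad; t = (α − φ) mod 2π = 2.844271 rad, q = (β − φ) mod 2π = 5.338346 rad → L = 1.49·(2.844271 + 2.965274 + 5.338346) = 1.49·11.147891 = 16.610357 m
RLR: c = (6 − d² + 2cos(α−β) + 2d(sin α − sin β))/8 = 0.688300; p = 2π − arccos c = 5.471532 rad; φ = atan2(cos α − cos β, d − sin α + sin β) = -0.217163 rad; t = (α − φ + p/2) mod 2π = 5.027903 rad, q = (α − β − t + p) mod 2π = 4.232739 rad → L = 1.49·(5.027903 + 5.471532 + 4.232739) = 1.49·14.732174 = 21.950939 m
LRL: c = (6 − d² + 2cos(α−β) − 2d(sin α − sin β))/8 = -2.489585, |c| > 1 → infeasible
Shortest: RSR with L = 7.998653 m ≈ 7.9987 m
Convert RSR to answer units (arcs ×180/π): t = 2.292137·180/π = 131.3298°, p = ρ·p = 1.49·1.579114 = 2.3529 m, q = 1.496973·180/π = 85.7702°, L = 7.9987 m.

RSR: t = 131.3298°, p = 2.3529 m, q = 85.7702°, L = 7.9987 m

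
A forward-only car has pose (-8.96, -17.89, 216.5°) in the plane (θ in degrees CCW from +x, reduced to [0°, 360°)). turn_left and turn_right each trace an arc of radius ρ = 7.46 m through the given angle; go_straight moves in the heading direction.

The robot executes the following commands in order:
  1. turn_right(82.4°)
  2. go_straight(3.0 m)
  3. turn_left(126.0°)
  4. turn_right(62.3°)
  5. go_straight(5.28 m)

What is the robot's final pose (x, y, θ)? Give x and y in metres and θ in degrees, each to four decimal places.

set_pose: (x, y, θ) = (-8.9600, -17.8900, 216.5000°), ρ = 7.46
turn_right(82.4°): centre at ρ to the right, rotate −82.4° → (-18.7546, -17.0847, 134.1000°)
go_straight(3.0): x += 3.0·cos θ, y += 3.0·sin θ → (-20.8423, -14.9304, 134.1000°)
turn_left(126.0°): centre at ρ to the left, rotate +126.0° → (-33.5485, -18.8393, 260.1000°)
turn_right(62.3°): centre at ρ to the right, rotate −62.3° → (-38.6169, -24.6596, 197.8000°)
go_straight(5.28): x += 5.28·cos θ, y += 5.28·sin θ → (-43.6441, -26.2736, 197.8000°)

(-43.6441, -26.2736, 197.8000°)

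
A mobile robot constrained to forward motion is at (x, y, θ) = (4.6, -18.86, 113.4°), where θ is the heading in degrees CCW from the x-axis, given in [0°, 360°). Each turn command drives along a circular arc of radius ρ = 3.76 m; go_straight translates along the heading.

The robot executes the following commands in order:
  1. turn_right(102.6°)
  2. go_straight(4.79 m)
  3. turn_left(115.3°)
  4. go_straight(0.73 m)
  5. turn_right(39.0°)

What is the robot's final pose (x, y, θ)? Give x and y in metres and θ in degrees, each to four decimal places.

set_pose: (x, y, θ) = (4.6000, -18.8600, 113.4000°), ρ = 3.76
turn_right(102.6°): centre at ρ to the right, rotate −102.6° → (7.3462, -13.6733, 10.8000°)
go_straight(4.79): x += 4.79·cos θ, y += 4.79·sin θ → (12.0514, -12.7758, 10.8000°)
turn_left(115.3°): centre at ρ to the left, rotate +115.3° → (14.3848, -6.8670, 126.1000°)
go_straight(0.73): x += 0.73·cos θ, y += 0.73·sin θ → (13.9547, -6.2772, 126.1000°)
turn_right(39.0°): centre at ρ to the right, rotate −39.0° → (13.2376, -3.8715, 87.1000°)

(13.2376, -3.8715, 87.1000°)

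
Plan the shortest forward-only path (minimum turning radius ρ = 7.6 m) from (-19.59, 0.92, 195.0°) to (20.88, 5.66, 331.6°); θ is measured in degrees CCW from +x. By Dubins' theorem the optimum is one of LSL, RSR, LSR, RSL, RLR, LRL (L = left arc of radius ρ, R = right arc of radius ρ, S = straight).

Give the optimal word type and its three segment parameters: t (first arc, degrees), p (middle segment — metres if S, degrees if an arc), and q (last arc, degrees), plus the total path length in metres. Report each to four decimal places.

LSR: t = 199.2945°, p = 31.8632 m, q = 62.6945°, L = 66.6147 m

Let ψ = atan2(Δy, Δx) = atan2(4.74, 40.47) = 6.6803° be the start→goal bearing.
Normalize: d = |goal − start| / ρ = 40.746638/7.6 = 5.361400, α = (θ_start − ψ) mod 360° = 188.3197° = 3.286799 rad, β = (θ_goal − ψ) mod 360° = 324.9197° = 5.670919 rad.
Common terms: sin α = -0.144697, cos α = -0.989476, sin β = -0.574723, cos β = 0.818348, cos(α−β) = -0.726575, d² = 28.744607. Work in radians in the unit-radius frame; every candidate has L = ρ·(t + p + q).
LSL: p² = 2 + d² − 2cos(α−β) + 2d(sin α − sin β) = 36.808843; p = √p² = 6.067029; φ = atan2(cos β − cos α, d + sin α − sin β) = 0.302571 rad; t = (φ − α) mod 2π = 3.298957 rad, q = (β − φ) mod 2π = 5.368348 rad → L = 7.6·(3.298957 + 6.067029 + 5.368348) = 7.6·14.734334 = 111.980940 m
RSR: p² = 2 + d² − 2cos(α−β) + 2d(sin β − sin α) = 27.586670; p = √p² = 5.252301; φ = atan2(cos α − cos β, d − sin α + sin β) = -0.351383 rad; t = (α − φ) mod 2π = 3.638182 rad, q = (φ − β) mod 2π = 0.260883 rad → L = 7.6·(3.638182 + 5.252301 + 0.260883) = 7.6·9.151367 = 69.550389 m
LSR: p² = d² − 2 + 2cos(α−β) + 2d(sin α + sin β) = 17.577257; p = √p² = 4.192524; φ = atan2(−cos α − cos β, d + sin α + sin β) − atan2(−2, p) = 0.481960 rad; t = (φ − α) mod 2π = 3.478346 rad, q = (φ − β) mod 2π = 1.094226 rad → L = 7.6·(3.478346 + 4.192524 + 1.094226) = 7.6·8.765096 = 66.614726 m
RSL: p² = d² − 2 + 2cos(α−β) − 2d(sin α + sin β) = 33.005659; p = √p² = 5.745055; φ = atan2(cos α + cos β, d − sin α − sin β) − atan2(2, p) = -0.363139 rad; t = (α − φ) mod 2π = 3.649938 rad, q = (β − φ) mod 2π = 6.034058 rad → L = 7.6·(3.649938 + 5.745055 + 6.034058) = 7.6·15.429051 = 117.260790 m
RLR: c = (6 − d² + 2cos(α−β) + 2d(sin α − sin β))/8 = -2.448334, |c| > 1 → infeasible
LRL: c = (6 − d² + 2cos(α−β) − 2d(sin α − sin β))/8 = -3.601105, |c| > 1 → infeasible
Shortest: LSR with L = 66.614726 m ≈ 66.6147 m
Convert LSR to answer units (arcs ×180/π): t = 3.478346·180/π = 199.2945°, p = ρ·p = 7.6·4.192524 = 31.8632 m, q = 1.094226·180/π = 62.6945°, L = 66.6147 m.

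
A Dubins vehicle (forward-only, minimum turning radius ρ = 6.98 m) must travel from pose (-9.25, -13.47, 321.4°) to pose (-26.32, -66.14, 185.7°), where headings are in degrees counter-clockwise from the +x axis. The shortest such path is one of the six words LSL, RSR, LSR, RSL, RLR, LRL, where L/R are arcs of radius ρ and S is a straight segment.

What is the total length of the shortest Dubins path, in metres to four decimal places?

Let ψ = atan2(Δy, Δx) = atan2(-52.67, -17.07) = -107.9572° be the start→goal bearing.
Normalize: d = |goal − start| / ρ = 55.367082/6.98 = 7.932247, α = (θ_start − ψ) mod 360° = 69.3572° = 1.210511 rad, β = (θ_goal − ψ) mod 360° = 293.6572° = 5.125284 rad.
Common terms: sin α = 0.935796, cos α = 0.352541, sin β = -0.915963, cos β = 0.401263, cos(α−β) = -0.715693, d² = 62.920538. Work in radians in the unit-radius frame; every candidate has L = ρ·(t + p + q).
LSL: p² = 2 + d² − 2cos(α−β) + 2d(sin α − sin β) = 95.729144; p = √p² = 9.784127; φ = atan2(cos β − cos α, d + sin α − sin β) = 0.004980 rad; t = (φ − α) mod 2π = 5.077654 rad, q = (β − φ) mod 2π = 5.120305 rad → L = 6.98·(5.077654 + 9.784127 + 5.120305) = 6.98·19.982086 = 139.474960 m
RSR: p² = 2 + d² − 2cos(α−β) + 2d(sin β − sin α) = 36.974704; p = √p² = 6.080683; φ = atan2(cos α − cos β, d − sin α + sin β) = -0.008013 rad; t = (α − φ) mod 2π = 1.218524 rad, q = (φ − β) mod 2π = 1.149888 rad → L = 6.98·(1.218524 + 6.080683 + 1.149888) = 6.98·8.449095 = 58.974681 m
LSR: p² = d² − 2 + 2cos(α−β) + 2d(sin α + sin β) = 59.803800; p = √p² = 7.733292; φ = atan2(−cos α − cos β, d + sin α + sin β) − atan2(−2, p) = 0.158566 rad; t = (φ − α) mod 2π = 5.231240 rad, q = (φ − β) mod 2π = 1.316467 rad → L = 6.98·(5.231240 + 7.733292 + 1.316467) = 6.98·14.280999 = 99.681372 m
RSL: p² = d² − 2 + 2cos(α−β) − 2d(sin α + sin β) = 59.174506; p = √p² = 7.692497; φ = atan2(cos α + cos β, d − sin α − sin β) − atan2(2, p) = -0.159380 rad; t = (α − φ) mod 2π = 1.369891 rad, q = (β − φ) mod 2π = 5.284665 rad → L = 6.98·(1.369891 + 7.692497 + 5.284665) = 6.98·14.347052 = 100.142426 m
RLR: c = (6 − d² + 2cos(α−β) + 2d(sin α − sin β))/8 = -3.621838, |c| > 1 → infeasible
LRL: c = (6 − d² + 2cos(α−β) − 2d(sin α − sin β))/8 = -10.966143, |c| > 1 → infeasible
Shortest: RSR with L = 58.974681 m ≈ 58.9747 m

58.9747 m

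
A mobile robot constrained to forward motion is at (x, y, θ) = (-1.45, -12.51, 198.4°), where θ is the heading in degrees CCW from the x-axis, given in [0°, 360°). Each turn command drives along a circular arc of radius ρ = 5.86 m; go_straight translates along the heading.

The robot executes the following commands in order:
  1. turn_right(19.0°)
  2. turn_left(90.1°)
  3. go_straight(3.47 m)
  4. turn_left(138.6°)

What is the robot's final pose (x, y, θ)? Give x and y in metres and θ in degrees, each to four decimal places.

(0.9090, -26.0523, 48.1000°)

set_pose: (x, y, θ) = (-1.4500, -12.5100, 198.4000°), ρ = 5.86
turn_right(19.0°): centre at ρ to the right, rotate −19.0° → (-3.3611, -12.8093, 179.4000°)
turn_left(90.1°): centre at ρ to the left, rotate +90.1° → (-9.2822, -18.6178, 269.5000°)
go_straight(3.47): x += 3.47·cos θ, y += 3.47·sin θ → (-9.3125, -22.0877, 269.5000°)
turn_left(138.6°): centre at ρ to the left, rotate +138.6° → (0.9090, -26.0523, 408.1000° ≡ 48.1000°)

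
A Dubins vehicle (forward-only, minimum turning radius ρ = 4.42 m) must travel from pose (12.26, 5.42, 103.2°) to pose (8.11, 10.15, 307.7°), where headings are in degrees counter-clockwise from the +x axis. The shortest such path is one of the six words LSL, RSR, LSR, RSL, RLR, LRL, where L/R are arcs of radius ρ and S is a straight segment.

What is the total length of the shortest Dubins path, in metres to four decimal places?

Let ψ = atan2(Δy, Δx) = atan2(4.73, -4.15) = 131.2630° be the start→goal bearing.
Normalize: d = |goal − start| / ρ = 6.292488/4.42 = 1.423640, α = (θ_start − ψ) mod 360° = 331.9370° = 5.793393 rad, β = (θ_goal − ψ) mod 360° = 176.4370° = 3.079406 rad.
Common terms: sin α = -0.470442, cos α = 0.882431, sin β = 0.062146, cos β = -0.998067, cos(α−β) = -0.909961, d² = 2.026750. Work in radians in the unit-radius frame; every candidate has L = ρ·(t + p + q).
LSL: p² = 2 + d² − 2cos(α−β) + 2d(sin α − sin β) = 4.330244; p = √p² = 2.080924; φ = atan2(cos β − cos α, d + sin α − sin β) = -1.128297 rad; t = (φ − α) mod 2π = 5.644681 rad, q = (β − φ) mod 2π = 4.207703 rad → L = 4.42·(5.644681 + 2.080924 + 4.207703) = 4.42·11.933307 = 52.745219 m
RSR: p² = 2 + d² − 2cos(α−β) + 2d(sin β − sin α) = 7.363101; p = √p² = 2.713504; φ = atan2(cos α − cos β, d − sin α + sin β) = 0.765662 rad; t = (α − φ) mod 2π = 5.027731 rad, q = (φ − β) mod 2π = 3.969441 rad → L = 4.42·(5.027731 + 2.713504 + 3.969441) = 4.42·11.710676 = 51.761187 m
LSR: p² = d² − 2 + 2cos(α−β) + 2d(sin α + sin β) = -2.955706 < 0 → infeasible
RSL: p² = d² − 2 + 2cos(α−β) − 2d(sin α + sin β) = -0.630639 < 0 → infeasible
RLR: c = (6 − d² + 2cos(α−β) + 2d(sin α − sin β))/8 = 0.079612; p = 2π − arccos c = 4.792086 rad; φ = atan2(cos α − cos β, d − sin α + sin β) = 0.765662 rad; t = (α − φ + p/2) mod 2π = 1.140588 rad, q = (α − β − t + p) mod 2π = 0.082299 rad → L = 4.42·(1.140588 + 4.792086 + 0.082299) = 4.42·6.014973 = 26.586181 m
LRL: c = (6 − d² + 2cos(α−β) − 2d(sin α − sin β))/8 = 0.458720; p = 2π − arccos c = 5.188943 rad; φ = atan2(cos β − cos α, d + sin α − sin β) = -1.128297 rad; t = (φ − α + p/2) mod 2π = 1.955967 rad, q = (β − α − t + p) mod 2π = 0.518989 rad → L = 4.42·(1.955967 + 5.188943 + 0.518989) = 4.42·7.663898 = 33.874430 m
Shortest: RLR with L = 26.586181 m ≈ 26.5862 m

26.5862 m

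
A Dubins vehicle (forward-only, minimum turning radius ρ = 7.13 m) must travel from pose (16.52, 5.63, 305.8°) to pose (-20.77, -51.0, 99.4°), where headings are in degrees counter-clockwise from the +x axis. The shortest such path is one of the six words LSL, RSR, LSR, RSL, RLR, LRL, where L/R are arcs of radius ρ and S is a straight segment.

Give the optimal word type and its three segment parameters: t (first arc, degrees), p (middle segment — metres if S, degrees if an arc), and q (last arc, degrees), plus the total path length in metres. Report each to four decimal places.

RSR: t = 61.3059°, p = 56.8337 m, q = 145.0941°, L = 82.5185 m

Let ψ = atan2(Δy, Δx) = atan2(-56.63, -37.29) = -123.3643° be the start→goal bearing.
Normalize: d = |goal − start| / ρ = 67.804874/7.13 = 9.509800, α = (θ_start − ψ) mod 360° = 69.1643° = 1.207145 rad, β = (θ_goal − ψ) mod 360° = 222.7643° = 3.887970 rad.
Common terms: sin α = 0.934604, cos α = 0.355689, sin β = -0.678984, cos β = -0.734153, cos(α−β) = -0.895712, d² = 90.436297. Work in radians in the unit-radius frame; every candidate has L = ρ·(t + p + q).
LSL: p² = 2 + d² − 2cos(α−β) + 2d(sin α − sin β) = 124.917524; p = √p² = 11.176651; φ = atan2(cos β − cos α, d + sin α − sin β) = -0.097666 rad; t = (φ − α) mod 2π = 4.978375 rad, q = (β − φ) mod 2π = 3.985636 rad → L = 7.13·(4.978375 + 11.176651 + 3.985636) = 7.13·20.140662 = 143.602919 m
RSR: p² = 2 + d² − 2cos(α−β) + 2d(sin β − sin α) = 63.537918; p = √p² = 7.971068; φ = atan2(cos α − cos β, d − sin α + sin β) = 0.137154 rad; t = (α − φ) mod 2π = 1.069990 rad, q = (φ − β) mod 2π = 2.532369 rad → L = 7.13·(1.069990 + 7.971068 + 2.532369) = 7.13·11.573427 = 82.518535 m
LSR: p² = d² − 2 + 2cos(α−β) + 2d(sin α + sin β) = 91.506668; p = √p² = 9.565912; φ = atan2(−cos α − cos β, d + sin α + sin β) − atan2(−2, p) = 0.244843 rad; t = (φ − α) mod 2π = 5.320883 rad, q = (φ − β) mod 2π = 2.640058 rad → L = 7.13·(5.320883 + 9.565912 + 2.640058) = 7.13·17.526853 = 124.966462 m
RSL: p² = d² − 2 + 2cos(α−β) − 2d(sin α + sin β) = 81.783079; p = √p² = 9.043400; φ = atan2(cos α + cos β, d − sin α − sin β) − atan2(2, p) = -0.258526 rad; t = (α − φ) mod 2π = 1.465671 rad, q = (β − φ) mod 2π = 4.146497 rad → L = 7.13·(1.465671 + 9.043400 + 4.146497) = 7.13·14.655567 = 104.494195 m
RLR: c = (6 − d² + 2cos(α−β) + 2d(sin α − sin β))/8 = -6.942240, |c| > 1 → infeasible
LRL: c = (6 − d² + 2cos(α−β) − 2d(sin α − sin β))/8 = -14.614690, |c| > 1 → infeasible
Shortest: RSR with L = 82.518535 m ≈ 82.5185 m
Convert RSR to answer units (arcs ×180/π): t = 1.069990·180/π = 61.3059°, p = ρ·p = 7.13·7.971068 = 56.8337 m, q = 2.532369·180/π = 145.0941°, L = 82.5185 m.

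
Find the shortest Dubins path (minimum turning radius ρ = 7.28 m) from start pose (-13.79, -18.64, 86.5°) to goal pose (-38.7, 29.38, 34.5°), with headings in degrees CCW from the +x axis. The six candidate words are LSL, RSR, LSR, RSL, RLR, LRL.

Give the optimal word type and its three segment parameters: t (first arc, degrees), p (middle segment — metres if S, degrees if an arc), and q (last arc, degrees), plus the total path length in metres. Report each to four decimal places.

LSR: t = 40.9672°, p = 41.2233 m, q = 92.9672°, L = 58.2410 m

Let ψ = atan2(Δy, Δx) = atan2(48.02, -24.91) = 117.4177° be the start→goal bearing.
Normalize: d = |goal − start| / ρ = 54.096474/7.28 = 7.430834, α = (θ_start − ψ) mod 360° = 329.0823° = 5.743570 rad, β = (θ_goal − ψ) mod 360° = 277.0823° = 4.835999 rad.
Common terms: sin α = -0.513806, cos α = 0.857906, sin β = -0.992370, cos β = 0.123295, cos(α−β) = 0.615661, d² = 55.217299. Work in radians in the unit-radius frame; every candidate has L = ρ·(t + p + q).
LSL: p² = 2 + d² − 2cos(α−β) + 2d(sin α − sin β) = 63.098237; p = √p² = 7.943440; φ = atan2(cos β − cos α, d + sin α − sin β) = -0.092613 rad; t = (φ − α) mod 2π = 0.447003 rad, q = (β − φ) mod 2π = 4.928611 rad → L = 7.28·(0.447003 + 7.943440 + 4.928611) = 7.28·13.319054 = 96.962713 m
RSR: p² = 2 + d² − 2cos(α−β) + 2d(sin β − sin α) = 48.873715; p = √p² = 6.990974; φ = atan2(cos α − cos β, d − sin α + sin β) = 0.105274 rad; t = (α − φ) mod 2π = 5.638296 rad, q = (φ − β) mod 2π = 1.552461 rad → L = 7.28·(5.638296 + 6.990974 + 1.552461) = 7.28·14.181730 = 103.242997 m
LSR: p² = d² − 2 + 2cos(α−β) + 2d(sin α + sin β) = 32.064334; p = √p² = 5.662538; φ = atan2(−cos α − cos β, d + sin α + sin β) − atan2(−2, p) = 0.175398 rad; t = (φ − α) mod 2π = 0.715013 rad, q = (φ − β) mod 2π = 1.622584 rad → L = 7.28·(0.715013 + 5.662538 + 1.622584) = 7.28·8.000135 = 58.240985 m
RSL: p² = d² − 2 + 2cos(α−β) − 2d(sin α + sin β) = 76.832910; p = √p² = 8.765438; φ = atan2(cos α + cos β, d − sin α − sin β) − atan2(2, p) = -0.114976 rad; t = (α − φ) mod 2π = 5.858546 rad, q = (β − φ) mod 2π = 4.950975 rad → L = 7.28·(5.858546 + 8.765438 + 4.950975) = 7.28·19.574959 = 142.505699 m
RLR: c = (6 − d² + 2cos(α−β) + 2d(sin α − sin β))/8 = -5.109214, |c| > 1 → infeasible
LRL: c = (6 − d² + 2cos(α−β) − 2d(sin α − sin β))/8 = -6.887280, |c| > 1 → infeasible
Shortest: LSR with L = 58.240985 m ≈ 58.2410 m
Convert LSR to answer units (arcs ×180/π): t = 0.715013·180/π = 40.9672°, p = ρ·p = 7.28·5.662538 = 41.2233 m, q = 1.622584·180/π = 92.9672°, L = 58.2410 m.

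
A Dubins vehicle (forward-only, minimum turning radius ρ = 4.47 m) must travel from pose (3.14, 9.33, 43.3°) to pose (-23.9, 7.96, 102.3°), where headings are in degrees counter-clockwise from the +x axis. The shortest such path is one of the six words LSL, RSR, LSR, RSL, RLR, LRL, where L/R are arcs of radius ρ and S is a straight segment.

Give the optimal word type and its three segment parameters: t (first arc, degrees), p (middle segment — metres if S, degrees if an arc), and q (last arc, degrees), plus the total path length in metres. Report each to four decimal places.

Let ψ = atan2(Δy, Δx) = atan2(-1.37, -27.04) = -177.0996° be the start→goal bearing.
Normalize: d = |goal − start| / ρ = 27.074684/4.47 = 6.056976, α = (θ_start − ψ) mod 360° = 220.3996° = 3.846698 rad, β = (θ_goal − ψ) mod 360° = 279.3996° = 4.876442 rad.
Common terms: sin α = -0.648114, cos α = -0.761543, sin β = -0.986573, cos β = 0.163318, cos(α−β) = 0.515038, d² = 36.686961. Work in radians in the unit-radius frame; every candidate has L = ρ·(t + p + q).
LSL: p² = 2 + d² − 2cos(α−β) + 2d(sin α − sin β) = 41.756967; p = √p² = 6.461963; φ = atan2(cos β − cos α, d + sin α − sin β) = 0.143617 rad; t = (φ − α) mod 2π = 2.580105 rad, q = (β − φ) mod 2π = 4.732825 rad → L = 4.47·(2.580105 + 6.461963 + 4.732825) = 4.47·13.774893 = 61.573770 m
RSR: p² = 2 + d² − 2cos(α−β) + 2d(sin β − sin α) = 33.556802; p = √p² = 5.792823; φ = atan2(cos α − cos β, d − sin α + sin β) = -0.160343 rad; t = (α − φ) mod 2π = 4.007040 rad, q = (φ − β) mod 2π = 1.246401 rad → L = 4.47·(4.007040 + 5.792823 + 1.246401) = 4.47·11.046264 = 49.376802 m
LSR: p² = d² − 2 + 2cos(α−β) + 2d(sin α + sin β) = 15.914512; p = √p² = 3.989300; φ = atan2(−cos α − cos β, d + sin α + sin β) − atan2(−2, p) = 0.599179 rad; t = (φ − α) mod 2π = 3.035666 rad, q = (φ − β) mod 2π = 2.005922 rad → L = 4.47·(3.035666 + 3.989300 + 2.005922) = 4.47·9.030888 = 40.368069 m
RSL: p² = d² − 2 + 2cos(α−β) − 2d(sin α + sin β) = 55.519562; p = √p² = 7.451145; φ = atan2(cos α + cos β, d − sin α − sin β) − atan2(2, p) = -0.339854 rad; t = (α − φ) mod 2π = 4.186551 rad, q = (β − φ) mod 2π = 5.216296 rad → L = 4.47·(4.186551 + 7.451145 + 5.216296) = 4.47·16.853992 = 75.337345 m
RLR: c = (6 − d² + 2cos(α−β) + 2d(sin α − sin β))/8 = -3.194600, |c| > 1 → infeasible
LRL: c = (6 − d² + 2cos(α−β) − 2d(sin α − sin β))/8 = -4.219621, |c| > 1 → infeasible
Shortest: LSR with L = 40.368069 m ≈ 40.3681 m
Convert LSR to answer units (arcs ×180/π): t = 3.035666·180/π = 173.9309°, p = ρ·p = 4.47·3.989300 = 17.8322 m, q = 2.005922·180/π = 114.9309°, L = 40.3681 m.

LSR: t = 173.9309°, p = 17.8322 m, q = 114.9309°, L = 40.3681 m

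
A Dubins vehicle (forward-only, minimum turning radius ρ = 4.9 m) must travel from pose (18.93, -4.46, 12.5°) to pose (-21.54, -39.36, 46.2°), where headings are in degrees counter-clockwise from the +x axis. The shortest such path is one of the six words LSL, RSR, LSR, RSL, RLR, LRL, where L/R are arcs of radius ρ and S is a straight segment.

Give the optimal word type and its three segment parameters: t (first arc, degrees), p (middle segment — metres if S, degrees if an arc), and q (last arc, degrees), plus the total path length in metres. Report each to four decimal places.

Let ψ = atan2(Δy, Δx) = atan2(-34.90, -40.47) = -139.2266° be the start→goal bearing.
Normalize: d = |goal − start| / ρ = 53.439975/4.9 = 10.906117, α = (θ_start − ψ) mod 360° = 151.7266° = 2.648129 rad, β = (θ_goal − ψ) mod 360° = 185.4266° = 3.236305 rad.
Common terms: sin α = 0.473679, cos α = -0.880697, sin β = -0.094570, cos β = -0.995518, cos(α−β) = 0.831954, d² = 118.943394. Work in radians in the unit-radius frame; every candidate has L = ρ·(t + p + q).
LSL: p² = 2 + d² − 2cos(α−β) + 2d(sin α − sin β) = 131.674286; p = √p² = 11.474942; φ = atan2(cos β − cos α, d + sin α − sin β) = -0.010006 rad; t = (φ − α) mod 2π = 3.625050 rad, q = (β − φ) mod 2π = 3.246311 rad → L = 4.9·(3.625050 + 11.474942 + 3.246311) = 4.9·18.346303 = 89.896884 m
RSR: p² = 2 + d² − 2cos(α−β) + 2d(sin β − sin α) = 106.884687; p = √p² = 10.338505; φ = atan2(cos α − cos β, d − sin α + sin β) = 0.011106 rad; t = (α − φ) mod 2π = 2.637022 rad, q = (φ − β) mod 2π = 3.057987 rad → L = 4.9·(2.637022 + 10.338505 + 3.057987) = 4.9·16.033514 = 78.564221 m
LSR: p² = d² − 2 + 2cos(α−β) + 2d(sin α + sin β) = 126.876519; p = √p² = 11.263948; φ = atan2(−cos α − cos β, d + sin α + sin β) − atan2(−2, p) = 0.340473 rad; t = (φ − α) mod 2π = 3.975530 rad, q = (φ − β) mod 2π = 3.387354 rad → L = 4.9·(3.975530 + 11.263948 + 3.387354) = 4.9·18.626832 = 91.271477 m
RSL: p² = d² − 2 + 2cos(α−β) − 2d(sin α + sin β) = 110.338086; p = √p² = 10.504194; φ = atan2(cos α + cos β, d − sin α − sin β) − atan2(2, p) = -0.364525 rad; t = (α − φ) mod 2π = 3.012653 rad, q = (β − φ) mod 2π = 3.600829 rad → L = 4.9·(3.012653 + 10.504194 + 3.600829) = 4.9·17.117677 = 83.876616 m
RLR: c = (6 − d² + 2cos(α−β) + 2d(sin α − sin β))/8 = -12.360586, |c| > 1 → infeasible
LRL: c = (6 − d² + 2cos(α−β) − 2d(sin α − sin β))/8 = -15.459286, |c| > 1 → infeasible
Shortest: RSR with L = 78.564221 m ≈ 78.5642 m
Convert RSR to answer units (arcs ×180/π): t = 2.637022·180/π = 151.0902°, p = ρ·p = 4.9·10.338505 = 50.6587 m, q = 3.057987·180/π = 175.2098°, L = 78.5642 m.

RSR: t = 151.0902°, p = 50.6587 m, q = 175.2098°, L = 78.5642 m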